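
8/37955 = 8/37955 =0.00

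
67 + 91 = 158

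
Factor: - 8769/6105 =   -  79/55 = - 5^( - 1)*11^(-1)* 79^1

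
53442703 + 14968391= 68411094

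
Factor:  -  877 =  - 877^1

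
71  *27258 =1935318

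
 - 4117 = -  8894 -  - 4777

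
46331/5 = 46331/5= 9266.20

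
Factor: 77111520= 2^5*3^1*5^1 * 160649^1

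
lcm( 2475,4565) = 205425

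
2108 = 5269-3161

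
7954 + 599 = 8553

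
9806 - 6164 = 3642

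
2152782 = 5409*398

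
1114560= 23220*48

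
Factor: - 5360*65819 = -2^4*5^1*13^1*61^1*67^1*83^1 = - 352789840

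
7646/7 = 7646/7  =  1092.29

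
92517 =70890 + 21627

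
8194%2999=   2196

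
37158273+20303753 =57462026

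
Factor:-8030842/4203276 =  -  2^(-1 )*3^(  -  1)*7^( - 1 )  *  11^( -1) * 4549^( - 1 )*4015421^1= -4015421/2101638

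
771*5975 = 4606725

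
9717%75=42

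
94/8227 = 94/8227 = 0.01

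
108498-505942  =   - 397444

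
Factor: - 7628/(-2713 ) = 2^2*1907^1*2713^( - 1) 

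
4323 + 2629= 6952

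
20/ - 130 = - 2/13 = - 0.15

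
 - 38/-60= 19/30 = 0.63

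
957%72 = 21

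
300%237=63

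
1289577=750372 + 539205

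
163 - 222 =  - 59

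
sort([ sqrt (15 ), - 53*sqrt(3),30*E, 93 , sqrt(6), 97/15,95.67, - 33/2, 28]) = [ - 53*sqrt (3),-33/2, sqrt( 6),sqrt( 15),97/15, 28, 30 *E, 93, 95.67]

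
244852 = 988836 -743984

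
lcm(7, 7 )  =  7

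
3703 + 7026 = 10729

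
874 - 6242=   -  5368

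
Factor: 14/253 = 2^1*7^1*11^( - 1)*23^( - 1) 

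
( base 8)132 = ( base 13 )6c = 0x5a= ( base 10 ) 90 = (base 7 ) 156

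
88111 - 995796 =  - 907685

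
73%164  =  73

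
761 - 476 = 285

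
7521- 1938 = 5583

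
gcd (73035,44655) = 15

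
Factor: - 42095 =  - 5^1*8419^1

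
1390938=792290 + 598648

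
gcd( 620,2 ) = 2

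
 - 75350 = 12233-87583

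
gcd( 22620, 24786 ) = 6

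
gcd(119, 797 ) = 1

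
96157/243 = 395 + 172/243 = 395.71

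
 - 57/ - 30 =19/10 = 1.90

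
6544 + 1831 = 8375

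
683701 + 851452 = 1535153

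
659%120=59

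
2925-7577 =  - 4652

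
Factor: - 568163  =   - 568163^1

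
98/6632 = 49/3316 = 0.01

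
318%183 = 135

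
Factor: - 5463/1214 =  - 2^( - 1)*3^2 = -9/2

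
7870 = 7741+129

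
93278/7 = 93278/7 = 13325.43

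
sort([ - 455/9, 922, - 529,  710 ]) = [ - 529, - 455/9  ,  710,922]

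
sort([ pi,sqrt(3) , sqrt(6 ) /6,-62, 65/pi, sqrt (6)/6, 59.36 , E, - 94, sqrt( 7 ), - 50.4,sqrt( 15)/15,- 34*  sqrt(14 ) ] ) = [-34*sqrt(14),-94,-62,-50.4,sqrt( 15)/15, sqrt(6)/6,sqrt(6 )/6, sqrt(3),sqrt (7), E,pi, 65/pi, 59.36]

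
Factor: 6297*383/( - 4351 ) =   -  3^1 * 19^(  -  1 )*229^( - 1 )*383^1*2099^1  =  - 2411751/4351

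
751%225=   76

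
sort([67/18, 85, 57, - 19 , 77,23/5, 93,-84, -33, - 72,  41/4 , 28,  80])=[ - 84 , - 72,-33, - 19,67/18 , 23/5, 41/4 , 28 , 57, 77,  80, 85,  93]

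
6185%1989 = 218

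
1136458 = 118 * 9631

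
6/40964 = 3/20482 = 0.00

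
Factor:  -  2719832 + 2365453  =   - 389^1*911^1= -354379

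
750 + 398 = 1148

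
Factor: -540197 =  - 7^1*77171^1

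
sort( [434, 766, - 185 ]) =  [ -185 , 434 , 766] 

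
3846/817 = 3846/817 = 4.71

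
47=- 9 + 56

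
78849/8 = 78849/8 = 9856.12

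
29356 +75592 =104948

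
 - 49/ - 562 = 49/562 = 0.09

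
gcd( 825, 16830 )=165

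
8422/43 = 8422/43 = 195.86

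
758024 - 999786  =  - 241762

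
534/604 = 267/302 =0.88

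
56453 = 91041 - 34588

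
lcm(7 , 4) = 28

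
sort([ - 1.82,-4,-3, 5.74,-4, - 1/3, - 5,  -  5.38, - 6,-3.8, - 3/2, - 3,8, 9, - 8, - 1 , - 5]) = [ - 8, -6,-5.38,  -  5, - 5,- 4, - 4, - 3.8, - 3, - 3, - 1.82,-3/2, - 1, - 1/3, 5.74, 8, 9]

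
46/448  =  23/224= 0.10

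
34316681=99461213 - 65144532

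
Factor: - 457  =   - 457^1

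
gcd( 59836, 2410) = 2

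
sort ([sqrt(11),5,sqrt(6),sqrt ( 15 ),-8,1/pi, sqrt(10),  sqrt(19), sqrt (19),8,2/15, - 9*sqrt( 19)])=[-9* sqrt(19) , - 8,2/15,1/pi,sqrt( 6),sqrt ( 10 ),sqrt( 11 ) , sqrt(15 ),sqrt( 19),sqrt( 19), 5 , 8] 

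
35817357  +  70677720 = 106495077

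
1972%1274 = 698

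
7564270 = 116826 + 7447444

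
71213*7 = 498491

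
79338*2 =158676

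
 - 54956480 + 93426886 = 38470406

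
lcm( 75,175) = 525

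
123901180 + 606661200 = 730562380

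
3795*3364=12766380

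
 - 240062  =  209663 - 449725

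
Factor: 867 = 3^1*17^2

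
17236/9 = 17236/9 = 1915.11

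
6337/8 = 6337/8 = 792.12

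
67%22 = 1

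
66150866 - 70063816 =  -3912950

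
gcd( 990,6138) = 198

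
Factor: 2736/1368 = 2^1 = 2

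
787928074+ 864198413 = 1652126487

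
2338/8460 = 1169/4230= 0.28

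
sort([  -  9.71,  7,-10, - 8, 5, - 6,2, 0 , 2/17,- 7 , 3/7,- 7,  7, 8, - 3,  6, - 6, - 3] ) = [ - 10, - 9.71, - 8, - 7, - 7, - 6, - 6, - 3, - 3, 0, 2/17,3/7, 2,5, 6,  7, 7 , 8 ]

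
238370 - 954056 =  - 715686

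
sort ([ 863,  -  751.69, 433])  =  [ - 751.69, 433,863] 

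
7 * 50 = 350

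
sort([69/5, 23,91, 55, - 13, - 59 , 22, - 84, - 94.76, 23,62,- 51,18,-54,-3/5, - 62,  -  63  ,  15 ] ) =[ -94.76,- 84 , - 63, - 62,-59,-54, - 51,  -  13,  -  3/5, 69/5, 15, 18,22,23,23,55, 62 , 91]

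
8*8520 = 68160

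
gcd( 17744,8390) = 2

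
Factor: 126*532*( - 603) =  - 40420296 = - 2^3*3^4*7^2*19^1*67^1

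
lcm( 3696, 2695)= 129360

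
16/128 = 1/8 =0.12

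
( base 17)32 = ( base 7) 104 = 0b110101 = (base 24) 25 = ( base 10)53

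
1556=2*778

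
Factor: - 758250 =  - 2^1*3^2*5^3 * 337^1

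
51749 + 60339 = 112088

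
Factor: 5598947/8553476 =2^( - 2)*439^( - 1)*4871^( - 1)*5598947^1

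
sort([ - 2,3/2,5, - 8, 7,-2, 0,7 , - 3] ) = [-8, - 3, - 2, - 2 , 0, 3/2, 5,7,7 ] 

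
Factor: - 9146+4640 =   -  4506= - 2^1*3^1*751^1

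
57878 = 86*673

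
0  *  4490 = 0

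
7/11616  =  7/11616 = 0.00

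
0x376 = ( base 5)12021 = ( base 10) 886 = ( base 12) 61a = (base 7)2404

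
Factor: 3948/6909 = 2^2*7^( - 1 ) = 4/7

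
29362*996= 29244552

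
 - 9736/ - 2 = 4868+0/1 = 4868.00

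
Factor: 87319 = 29^1*3011^1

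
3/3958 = 3/3958=0.00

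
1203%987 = 216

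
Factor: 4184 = 2^3*523^1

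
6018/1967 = 3 + 117/1967 = 3.06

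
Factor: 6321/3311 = 21/11 = 3^1*7^1*11^(-1) 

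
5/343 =5/343 = 0.01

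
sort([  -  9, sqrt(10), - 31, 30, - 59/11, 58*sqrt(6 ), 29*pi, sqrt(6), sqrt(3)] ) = [ - 31,-9 ,  -  59/11, sqrt( 3), sqrt(6 ),sqrt (10 ) , 30, 29*pi,58*sqrt( 6 ) ]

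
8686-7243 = 1443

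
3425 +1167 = 4592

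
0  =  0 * 93596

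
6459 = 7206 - 747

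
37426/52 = 18713/26= 719.73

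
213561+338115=551676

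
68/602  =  34/301= 0.11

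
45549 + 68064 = 113613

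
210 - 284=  - 74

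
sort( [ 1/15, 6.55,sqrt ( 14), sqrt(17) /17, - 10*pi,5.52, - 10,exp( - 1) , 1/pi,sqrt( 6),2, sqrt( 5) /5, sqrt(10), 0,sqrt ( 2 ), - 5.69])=[ - 10* pi, - 10, - 5.69, 0 , 1/15,sqrt( 17 )/17,1/pi,exp( - 1),sqrt( 5)/5,sqrt (2) , 2, sqrt(6), sqrt(10),sqrt( 14),5.52 , 6.55] 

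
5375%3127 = 2248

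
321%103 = 12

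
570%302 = 268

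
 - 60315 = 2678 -62993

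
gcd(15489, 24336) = 9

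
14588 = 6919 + 7669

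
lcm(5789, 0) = 0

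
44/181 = 44/181 = 0.24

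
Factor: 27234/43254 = 3^ ( - 3)* 17^1 = 17/27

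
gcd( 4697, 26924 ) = 1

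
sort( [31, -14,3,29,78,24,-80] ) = [ - 80, - 14, 3, 24, 29,31,78]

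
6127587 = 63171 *97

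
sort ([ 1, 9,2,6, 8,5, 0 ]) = [0, 1, 2,5, 6, 8,9]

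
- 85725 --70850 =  - 14875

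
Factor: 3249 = 3^2*19^2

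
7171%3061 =1049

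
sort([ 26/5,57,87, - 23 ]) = [  -  23 , 26/5, 57,87]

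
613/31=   19  +  24/31 = 19.77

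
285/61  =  285/61 = 4.67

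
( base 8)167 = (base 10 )119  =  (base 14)87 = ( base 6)315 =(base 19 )65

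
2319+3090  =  5409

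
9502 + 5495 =14997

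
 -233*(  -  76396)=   17800268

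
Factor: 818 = 2^1*409^1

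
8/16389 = 8/16389  =  0.00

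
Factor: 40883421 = 3^1*19^1*179^1*4007^1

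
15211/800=19 + 11/800 =19.01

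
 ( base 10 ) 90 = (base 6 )230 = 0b1011010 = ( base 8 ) 132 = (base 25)3F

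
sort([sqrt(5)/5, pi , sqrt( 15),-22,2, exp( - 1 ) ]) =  [ - 22, exp ( - 1 ),sqrt( 5 ) /5,2, pi, sqrt( 15)]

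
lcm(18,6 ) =18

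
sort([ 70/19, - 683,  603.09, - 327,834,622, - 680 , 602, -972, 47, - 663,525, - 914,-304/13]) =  [ -972  ,-914, - 683,-680,  -  663, - 327, -304/13,70/19,  47,525,602,  603.09, 622,834 ]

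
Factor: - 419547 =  - 3^1*107^1*1307^1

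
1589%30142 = 1589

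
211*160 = 33760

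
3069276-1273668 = 1795608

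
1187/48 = 24 + 35/48= 24.73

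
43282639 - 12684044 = 30598595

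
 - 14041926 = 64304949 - 78346875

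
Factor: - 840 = - 2^3*3^1*5^1 * 7^1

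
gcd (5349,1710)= 3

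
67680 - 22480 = 45200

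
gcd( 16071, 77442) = 3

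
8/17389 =8/17389 = 0.00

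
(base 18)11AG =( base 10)6352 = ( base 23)c04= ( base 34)5gs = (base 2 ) 1100011010000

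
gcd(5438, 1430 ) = 2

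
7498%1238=70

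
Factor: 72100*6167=2^2*5^2*7^2*103^1*881^1 = 444640700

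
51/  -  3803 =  - 1+3752/3803 =- 0.01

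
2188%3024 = 2188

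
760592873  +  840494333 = 1601087206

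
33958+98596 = 132554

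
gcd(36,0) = 36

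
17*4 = 68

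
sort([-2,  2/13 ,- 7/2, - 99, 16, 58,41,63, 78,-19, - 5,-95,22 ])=[ - 99,-95,-19, - 5, - 7/2, - 2,2/13, 16, 22,41, 58,63, 78] 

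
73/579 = 73/579 = 0.13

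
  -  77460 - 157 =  - 77617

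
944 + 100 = 1044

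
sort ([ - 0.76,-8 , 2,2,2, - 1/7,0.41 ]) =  [ - 8,  -  0.76,-1/7,  0.41, 2, 2,2 ]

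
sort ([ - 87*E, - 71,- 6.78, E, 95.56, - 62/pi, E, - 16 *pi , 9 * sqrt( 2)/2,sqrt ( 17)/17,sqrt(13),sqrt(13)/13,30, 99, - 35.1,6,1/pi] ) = [ - 87*E , - 71, - 16*pi, - 35.1,-62/pi, - 6.78, sqrt( 17)/17,sqrt ( 13)/13,1/pi , E,E,sqrt ( 13 ),6,9*sqrt( 2) /2,30,95.56,99] 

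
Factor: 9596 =2^2*2399^1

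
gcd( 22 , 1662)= 2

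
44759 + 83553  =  128312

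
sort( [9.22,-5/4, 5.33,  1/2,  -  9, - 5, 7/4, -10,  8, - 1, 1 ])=[ - 10,-9,  -  5,-5/4,-1,1/2,1,7/4, 5.33 , 8, 9.22 ]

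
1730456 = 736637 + 993819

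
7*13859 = 97013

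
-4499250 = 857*( -5250 )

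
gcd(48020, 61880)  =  140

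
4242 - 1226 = 3016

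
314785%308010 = 6775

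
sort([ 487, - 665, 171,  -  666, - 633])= [ - 666, - 665, - 633,171, 487 ]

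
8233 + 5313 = 13546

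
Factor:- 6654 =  - 2^1*3^1*1109^1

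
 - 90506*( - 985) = 89148410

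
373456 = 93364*4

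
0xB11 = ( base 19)7G2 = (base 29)3AK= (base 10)2833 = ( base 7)11155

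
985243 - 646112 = 339131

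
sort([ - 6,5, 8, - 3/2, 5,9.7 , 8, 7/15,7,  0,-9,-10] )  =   [  -  10, - 9,  -  6, - 3/2,0,7/15,5, 5,7, 8, 8,9.7] 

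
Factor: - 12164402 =  -  2^1*107^1*56843^1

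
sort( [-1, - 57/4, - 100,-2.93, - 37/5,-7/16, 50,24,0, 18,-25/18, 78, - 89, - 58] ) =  [ - 100,-89, - 58 ,-57/4,- 37/5, - 2.93, - 25/18, - 1, - 7/16, 0, 18, 24,50, 78]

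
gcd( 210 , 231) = 21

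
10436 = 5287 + 5149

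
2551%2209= 342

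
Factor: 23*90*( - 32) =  - 66240=- 2^6 * 3^2*5^1*23^1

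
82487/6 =82487/6= 13747.83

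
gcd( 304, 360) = 8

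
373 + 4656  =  5029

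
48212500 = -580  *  ( - 83125)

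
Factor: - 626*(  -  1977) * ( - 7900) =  - 9777055800 = - 2^3*3^1*5^2*79^1*313^1*659^1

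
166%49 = 19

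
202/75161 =202/75161 =0.00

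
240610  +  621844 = 862454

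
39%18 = 3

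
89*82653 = 7356117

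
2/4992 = 1/2496 =0.00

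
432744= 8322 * 52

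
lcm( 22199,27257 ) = 2153303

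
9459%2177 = 751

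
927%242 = 201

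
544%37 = 26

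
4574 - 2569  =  2005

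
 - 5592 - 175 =-5767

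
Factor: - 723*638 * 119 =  - 54891606 = - 2^1*3^1*7^1*11^1*17^1*29^1*241^1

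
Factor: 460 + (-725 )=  - 5^1*53^1 =-265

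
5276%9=2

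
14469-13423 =1046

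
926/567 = 926/567 = 1.63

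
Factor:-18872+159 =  - 18713^1 = -18713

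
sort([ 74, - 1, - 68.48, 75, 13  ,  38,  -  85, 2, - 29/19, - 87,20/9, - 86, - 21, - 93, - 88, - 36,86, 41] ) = [ - 93, - 88,-87, - 86, - 85, -68.48,-36, - 21, - 29/19, - 1, 2,20/9, 13, 38 , 41, 74,75 , 86]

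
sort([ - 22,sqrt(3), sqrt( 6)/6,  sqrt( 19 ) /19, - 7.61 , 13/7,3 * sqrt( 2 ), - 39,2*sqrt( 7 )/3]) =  [ - 39, - 22,-7.61,sqrt( 19 ) /19, sqrt(6)/6,sqrt ( 3 ),2*sqrt( 7 ) /3,13/7 , 3 * sqrt(2 )]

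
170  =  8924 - 8754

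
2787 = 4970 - 2183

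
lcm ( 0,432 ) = 0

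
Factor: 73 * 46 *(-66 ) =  - 221628 = - 2^2*3^1*11^1*23^1*73^1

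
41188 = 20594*2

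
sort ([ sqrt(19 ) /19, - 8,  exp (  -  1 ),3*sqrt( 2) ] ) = [ - 8, sqrt(19 ) /19,  exp( - 1),  3 * sqrt(2)] 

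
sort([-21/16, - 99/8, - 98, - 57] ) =[-98, - 57, - 99/8, - 21/16]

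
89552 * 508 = 45492416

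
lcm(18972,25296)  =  75888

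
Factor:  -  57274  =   - 2^1 * 7^1*4091^1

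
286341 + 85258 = 371599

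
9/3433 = 9/3433 = 0.00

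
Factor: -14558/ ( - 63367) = 2^1 * 29^1 * 251^1 * 63367^( - 1 )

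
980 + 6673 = 7653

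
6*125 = 750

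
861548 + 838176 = 1699724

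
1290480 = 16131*80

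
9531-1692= 7839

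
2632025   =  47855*55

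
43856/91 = 43856/91 = 481.93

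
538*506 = 272228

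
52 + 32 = 84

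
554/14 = 277/7 = 39.57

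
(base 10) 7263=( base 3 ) 100222000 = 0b1110001011111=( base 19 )1125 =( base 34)69L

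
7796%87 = 53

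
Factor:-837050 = -2^1*5^2*16741^1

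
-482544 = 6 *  ( - 80424) 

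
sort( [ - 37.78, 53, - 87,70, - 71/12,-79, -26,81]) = [  -  87, - 79, - 37.78, - 26, - 71/12 , 53, 70, 81 ]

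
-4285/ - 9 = 476 + 1/9 = 476.11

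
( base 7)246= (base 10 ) 132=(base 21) 66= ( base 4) 2010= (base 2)10000100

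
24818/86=288+ 25/43 = 288.58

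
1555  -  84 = 1471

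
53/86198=53/86198 = 0.00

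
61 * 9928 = 605608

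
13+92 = 105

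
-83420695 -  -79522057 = -3898638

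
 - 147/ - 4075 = 147/4075  =  0.04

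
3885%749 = 140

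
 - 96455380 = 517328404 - 613783784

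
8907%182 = 171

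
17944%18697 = 17944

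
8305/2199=8305/2199  =  3.78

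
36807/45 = 817+14/15 = 817.93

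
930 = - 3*( - 310)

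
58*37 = 2146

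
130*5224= 679120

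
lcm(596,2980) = 2980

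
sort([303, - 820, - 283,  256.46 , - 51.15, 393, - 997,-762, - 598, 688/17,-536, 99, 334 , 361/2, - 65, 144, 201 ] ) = [ - 997,-820,  -  762, - 598, - 536, - 283, - 65,-51.15, 688/17,99,144, 361/2, 201, 256.46,303, 334,  393]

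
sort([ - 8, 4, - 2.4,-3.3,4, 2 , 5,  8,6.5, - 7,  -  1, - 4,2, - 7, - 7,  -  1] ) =[ - 8, - 7, - 7,-7,-4, - 3.3, -2.4, - 1, - 1, 2,2,4, 4, 5,6.5, 8] 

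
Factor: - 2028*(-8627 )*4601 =80497053156 = 2^2*3^1*13^2*43^1*107^1* 8627^1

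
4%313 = 4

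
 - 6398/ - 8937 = 6398/8937 = 0.72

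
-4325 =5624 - 9949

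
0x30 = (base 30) 1i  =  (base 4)300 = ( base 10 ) 48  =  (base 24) 20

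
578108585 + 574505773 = 1152614358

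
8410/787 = 8410/787 = 10.69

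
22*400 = 8800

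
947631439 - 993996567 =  - 46365128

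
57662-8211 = 49451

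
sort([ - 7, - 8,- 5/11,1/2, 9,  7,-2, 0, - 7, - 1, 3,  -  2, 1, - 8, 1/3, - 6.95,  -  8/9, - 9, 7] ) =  [ - 9, - 8, - 8, - 7, - 7, - 6.95, - 2, - 2,-1, - 8/9, - 5/11, 0, 1/3, 1/2,  1, 3, 7, 7, 9] 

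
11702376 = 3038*3852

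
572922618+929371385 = 1502294003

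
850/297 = 850/297= 2.86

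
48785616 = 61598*792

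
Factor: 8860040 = 2^3*5^1*7^1 * 31643^1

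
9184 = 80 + 9104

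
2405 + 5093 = 7498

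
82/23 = 82/23=3.57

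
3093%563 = 278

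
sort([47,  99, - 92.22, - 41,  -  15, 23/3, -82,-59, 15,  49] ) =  [- 92.22,-82,-59,  -  41, - 15, 23/3,  15, 47, 49, 99 ]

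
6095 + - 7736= -1641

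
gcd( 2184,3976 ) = 56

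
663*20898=13855374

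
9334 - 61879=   -  52545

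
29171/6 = 4861 + 5/6 = 4861.83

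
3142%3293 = 3142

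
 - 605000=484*( - 1250) 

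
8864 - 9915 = -1051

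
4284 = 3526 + 758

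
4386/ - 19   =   -231 + 3/19 = -230.84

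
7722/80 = 3861/40 = 96.53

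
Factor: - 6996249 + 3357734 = -5^1*727703^1 = - 3638515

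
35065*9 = 315585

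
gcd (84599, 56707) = 1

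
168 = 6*28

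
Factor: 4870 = 2^1 * 5^1*487^1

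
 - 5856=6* ( - 976 ) 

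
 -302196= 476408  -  778604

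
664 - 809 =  - 145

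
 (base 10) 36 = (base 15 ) 26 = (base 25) 1B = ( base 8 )44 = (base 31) 15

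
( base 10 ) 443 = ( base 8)673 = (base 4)12323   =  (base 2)110111011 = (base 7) 1202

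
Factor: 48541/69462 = 2^( - 1 )*3^( - 2 )*17^ ( - 1 ) * 227^ (-1)*48541^1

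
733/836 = 733/836 = 0.88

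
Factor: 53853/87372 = 2^( - 2)*3^( - 2 )*29^1*619^1*809^( - 1) = 17951/29124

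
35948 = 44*817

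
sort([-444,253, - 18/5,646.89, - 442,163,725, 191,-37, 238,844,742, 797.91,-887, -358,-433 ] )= [ - 887, - 444,-442,-433, - 358, - 37,  -  18/5,163, 191,238, 253,646.89,725,742, 797.91, 844 ]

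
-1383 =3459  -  4842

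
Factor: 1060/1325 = 2^2*5^ ( - 1) = 4/5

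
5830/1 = 5830 = 5830.00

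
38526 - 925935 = -887409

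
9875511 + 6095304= 15970815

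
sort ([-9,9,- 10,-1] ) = [ - 10,-9,-1,9]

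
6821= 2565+4256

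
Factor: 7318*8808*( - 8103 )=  -522294617232 = -2^4 * 3^2 * 37^1*73^1*367^1*3659^1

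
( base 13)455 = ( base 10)746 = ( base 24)172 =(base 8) 1352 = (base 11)619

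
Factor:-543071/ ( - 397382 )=2^( - 1 ) * 199^1*431^ ( - 1 ) * 461^(  -  1) * 2729^1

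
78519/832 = 78519/832 = 94.37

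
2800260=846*3310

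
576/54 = 10 + 2/3 = 10.67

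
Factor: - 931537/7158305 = -5^ ( - 1)*7^ ( - 1)*11^ (-1)*18593^( - 1)*931537^1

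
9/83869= 9/83869  =  0.00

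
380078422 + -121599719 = 258478703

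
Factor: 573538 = 2^1*7^1*71^1 *577^1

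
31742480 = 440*72142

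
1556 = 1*1556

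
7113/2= 3556 + 1/2=3556.50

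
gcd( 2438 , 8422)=2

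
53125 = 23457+29668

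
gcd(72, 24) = 24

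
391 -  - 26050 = 26441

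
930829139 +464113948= 1394943087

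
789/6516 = 263/2172 =0.12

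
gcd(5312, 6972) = 332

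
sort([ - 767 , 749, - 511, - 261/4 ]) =[ - 767,-511, - 261/4, 749 ] 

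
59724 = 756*79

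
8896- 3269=5627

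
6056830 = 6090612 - 33782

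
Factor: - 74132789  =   - 74132789^1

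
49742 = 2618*19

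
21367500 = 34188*625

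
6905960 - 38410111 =-31504151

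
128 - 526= - 398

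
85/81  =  85/81  =  1.05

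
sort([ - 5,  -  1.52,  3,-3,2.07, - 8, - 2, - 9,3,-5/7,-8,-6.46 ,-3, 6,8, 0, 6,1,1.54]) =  [-9, - 8, -8,-6.46, - 5, - 3, - 3,  -  2,-1.52, - 5/7,0, 1,1.54, 2.07,3,3,6,6, 8 ]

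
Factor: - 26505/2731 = -3^2 * 5^1*19^1*31^1*2731^(- 1)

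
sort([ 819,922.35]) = [819, 922.35]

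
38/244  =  19/122 = 0.16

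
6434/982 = 3217/491 =6.55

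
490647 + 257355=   748002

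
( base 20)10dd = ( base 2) 10000001010001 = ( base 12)4955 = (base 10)8273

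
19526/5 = 19526/5 = 3905.20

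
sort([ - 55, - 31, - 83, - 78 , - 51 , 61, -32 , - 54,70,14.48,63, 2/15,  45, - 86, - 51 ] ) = [ - 86, - 83, -78 ,  -  55, - 54, - 51, - 51, - 32,- 31 , 2/15,14.48,  45, 61 , 63,  70 ] 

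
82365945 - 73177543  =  9188402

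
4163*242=1007446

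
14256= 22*648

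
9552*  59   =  563568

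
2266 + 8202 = 10468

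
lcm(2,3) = 6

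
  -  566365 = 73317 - 639682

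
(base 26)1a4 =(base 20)270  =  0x3ac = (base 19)2b9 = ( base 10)940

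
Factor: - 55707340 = -2^2*5^1* 13^1  *214259^1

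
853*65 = 55445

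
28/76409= 28/76409 = 0.00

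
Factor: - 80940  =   - 2^2 *3^1*5^1*19^1*71^1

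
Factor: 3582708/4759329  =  2^2*19^(-1)*83497^(-1)*298559^1 = 1194236/1586443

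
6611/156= 42 + 59/156 = 42.38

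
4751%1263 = 962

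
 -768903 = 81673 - 850576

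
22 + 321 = 343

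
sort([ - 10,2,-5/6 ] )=[ - 10, - 5/6,2 ] 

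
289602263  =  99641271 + 189960992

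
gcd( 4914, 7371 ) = 2457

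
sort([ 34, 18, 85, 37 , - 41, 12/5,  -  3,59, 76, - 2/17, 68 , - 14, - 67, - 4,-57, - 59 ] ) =[ - 67, - 59,- 57,-41, - 14, - 4 , -3, - 2/17,12/5, 18, 34, 37,59, 68,  76, 85 ] 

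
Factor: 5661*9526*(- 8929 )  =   - 481511379294 = -  2^1  *3^2*11^1 * 17^1*37^1 * 433^1*8929^1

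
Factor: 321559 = 7^1 * 71^1*647^1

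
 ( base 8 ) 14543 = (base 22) D99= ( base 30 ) 76j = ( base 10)6499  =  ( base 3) 22220201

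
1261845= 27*46735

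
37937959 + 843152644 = 881090603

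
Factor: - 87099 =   -  3^1*29033^1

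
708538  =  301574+406964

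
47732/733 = 65+ 87/733 =65.12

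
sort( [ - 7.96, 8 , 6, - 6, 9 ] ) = [ - 7.96, - 6, 6, 8 , 9 ] 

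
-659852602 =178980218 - 838832820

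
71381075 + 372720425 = 444101500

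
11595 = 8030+3565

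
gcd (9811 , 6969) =1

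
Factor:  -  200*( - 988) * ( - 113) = -2^5*5^2*13^1*19^1 * 113^1=- 22328800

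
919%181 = 14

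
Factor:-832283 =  - 487^1 * 1709^1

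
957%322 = 313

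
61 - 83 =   -  22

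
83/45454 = 83/45454 = 0.00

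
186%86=14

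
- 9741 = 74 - 9815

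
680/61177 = 680/61177 = 0.01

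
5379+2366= 7745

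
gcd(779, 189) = 1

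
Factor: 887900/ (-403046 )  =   - 443950/201523=   - 2^1 * 5^2*7^( - 1 )*13^1*683^1  *28789^(- 1 ) 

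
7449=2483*3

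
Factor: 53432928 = 2^5*3^2*185531^1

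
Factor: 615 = 3^1*5^1*41^1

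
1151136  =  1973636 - 822500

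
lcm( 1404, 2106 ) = 4212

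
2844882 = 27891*102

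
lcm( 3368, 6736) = 6736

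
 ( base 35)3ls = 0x1156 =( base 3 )20002101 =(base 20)b1i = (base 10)4438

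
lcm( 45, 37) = 1665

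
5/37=5/37 = 0.14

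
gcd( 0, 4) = 4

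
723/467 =723/467= 1.55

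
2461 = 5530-3069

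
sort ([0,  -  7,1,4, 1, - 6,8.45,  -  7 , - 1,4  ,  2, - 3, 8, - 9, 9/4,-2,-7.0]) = [-9, - 7, - 7,  -  7.0,-6, - 3, - 2,  -  1, 0, 1,1 , 2,9/4,4,4, 8, 8.45]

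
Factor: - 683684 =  - 2^2 * 170921^1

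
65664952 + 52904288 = 118569240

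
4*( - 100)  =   -400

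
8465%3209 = 2047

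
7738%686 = 192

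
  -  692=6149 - 6841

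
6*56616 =339696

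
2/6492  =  1/3246  =  0.00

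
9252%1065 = 732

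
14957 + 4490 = 19447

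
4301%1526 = 1249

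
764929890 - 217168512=547761378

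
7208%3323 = 562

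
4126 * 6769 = 27928894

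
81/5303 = 81/5303 = 0.02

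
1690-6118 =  - 4428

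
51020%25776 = 25244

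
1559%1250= 309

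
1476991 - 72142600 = -70665609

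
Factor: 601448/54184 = 13^(-1) *521^ ( - 1 ) * 75181^1 = 75181/6773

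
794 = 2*397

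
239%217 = 22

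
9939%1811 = 884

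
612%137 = 64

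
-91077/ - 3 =30359/1 = 30359.00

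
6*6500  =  39000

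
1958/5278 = 979/2639= 0.37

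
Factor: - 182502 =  -2^1*3^2*10139^1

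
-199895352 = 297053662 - 496949014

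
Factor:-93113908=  - 2^2*19^1 * 1225183^1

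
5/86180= 1/17236  =  0.00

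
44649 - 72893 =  - 28244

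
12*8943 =107316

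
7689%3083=1523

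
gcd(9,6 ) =3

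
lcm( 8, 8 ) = 8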